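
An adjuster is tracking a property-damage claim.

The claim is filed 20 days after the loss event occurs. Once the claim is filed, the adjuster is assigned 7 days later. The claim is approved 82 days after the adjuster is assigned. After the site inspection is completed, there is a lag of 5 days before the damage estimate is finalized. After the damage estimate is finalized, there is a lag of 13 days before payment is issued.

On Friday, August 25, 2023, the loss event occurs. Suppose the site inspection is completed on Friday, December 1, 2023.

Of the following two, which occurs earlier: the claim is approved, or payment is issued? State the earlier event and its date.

The loss event occurs: Aug 25, 2023.
The claim is filed: Aug 25, 2023 + 20 days = Sep 14, 2023.
The adjuster is assigned: Sep 14, 2023 + 7 days = Sep 21, 2023.
The claim is approved: Sep 21, 2023 + 82 days = Dec 12, 2023.
The site inspection is completed: Dec 1, 2023.
The damage estimate is finalized: Dec 1, 2023 + 5 days = Dec 6, 2023.
Payment is issued: Dec 6, 2023 + 13 days = Dec 19, 2023.
Comparing: the claim is approved on Dec 12, 2023 vs payment is issued on Dec 19, 2023. Earlier: the claim is approved.

The claim is approved — Tuesday, December 12, 2023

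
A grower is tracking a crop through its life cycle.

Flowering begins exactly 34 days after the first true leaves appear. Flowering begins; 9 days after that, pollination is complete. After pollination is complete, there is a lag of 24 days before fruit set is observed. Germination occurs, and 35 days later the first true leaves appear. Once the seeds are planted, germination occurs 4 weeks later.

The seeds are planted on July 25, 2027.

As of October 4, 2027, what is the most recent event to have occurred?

The seeds are planted: Jul 25, 2027.
Germination occurs: Jul 25, 2027 + 4 weeks = Aug 22, 2027.
The first true leaves appear: Aug 22, 2027 + 35 days = Sep 26, 2027.
Flowering begins: Sep 26, 2027 + 34 days = Oct 30, 2027.
Pollination is complete: Oct 30, 2027 + 9 days = Nov 8, 2027.
Fruit set is observed: Nov 8, 2027 + 24 days = Dec 2, 2027.
Oct 4, 2027 falls between when the first true leaves appear (Sep 26, 2027) and when flowering begins (Oct 30, 2027).

The first true leaves appear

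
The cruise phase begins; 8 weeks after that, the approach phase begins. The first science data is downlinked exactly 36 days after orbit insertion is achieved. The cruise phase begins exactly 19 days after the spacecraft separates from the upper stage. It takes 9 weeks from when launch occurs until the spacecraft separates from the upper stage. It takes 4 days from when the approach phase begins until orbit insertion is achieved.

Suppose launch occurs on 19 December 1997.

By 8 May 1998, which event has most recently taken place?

The approach phase begins

Launch occurs: Dec 19, 1997.
The spacecraft separates from the upper stage: Dec 19, 1997 + 9 weeks = Feb 20, 1998.
The cruise phase begins: Feb 20, 1998 + 19 days = Mar 11, 1998.
The approach phase begins: Mar 11, 1998 + 8 weeks = May 6, 1998.
Orbit insertion is achieved: May 6, 1998 + 4 days = May 10, 1998.
The first science data is downlinked: May 10, 1998 + 36 days = Jun 15, 1998.
May 8, 1998 falls between when the approach phase begins (May 6, 1998) and when orbit insertion is achieved (May 10, 1998).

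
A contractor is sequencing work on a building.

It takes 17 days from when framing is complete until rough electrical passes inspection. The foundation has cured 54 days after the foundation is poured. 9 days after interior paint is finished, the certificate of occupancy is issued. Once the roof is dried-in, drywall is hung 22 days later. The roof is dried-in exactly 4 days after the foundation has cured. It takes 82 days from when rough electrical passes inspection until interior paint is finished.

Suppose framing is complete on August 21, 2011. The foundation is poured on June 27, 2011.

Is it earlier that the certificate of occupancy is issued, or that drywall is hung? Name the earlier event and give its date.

Framing is complete: Aug 21, 2011.
Rough electrical passes inspection: Aug 21, 2011 + 17 days = Sep 7, 2011.
Interior paint is finished: Sep 7, 2011 + 82 days = Nov 28, 2011.
The certificate of occupancy is issued: Nov 28, 2011 + 9 days = Dec 7, 2011.
The foundation is poured: Jun 27, 2011.
The foundation has cured: Jun 27, 2011 + 54 days = Aug 20, 2011.
The roof is dried-in: Aug 20, 2011 + 4 days = Aug 24, 2011.
Drywall is hung: Aug 24, 2011 + 22 days = Sep 15, 2011.
Comparing: the certificate of occupancy is issued on Dec 7, 2011 vs drywall is hung on Sep 15, 2011. Earlier: drywall is hung.

Drywall is hung — September 15, 2011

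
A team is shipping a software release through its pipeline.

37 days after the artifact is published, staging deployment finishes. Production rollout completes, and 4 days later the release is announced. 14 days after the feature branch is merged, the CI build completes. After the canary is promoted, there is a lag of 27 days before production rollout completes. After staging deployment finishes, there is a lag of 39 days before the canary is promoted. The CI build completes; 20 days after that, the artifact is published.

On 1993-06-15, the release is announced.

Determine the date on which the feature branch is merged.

The release is announced: Jun 15, 1993.
Production rollout completes: Jun 15, 1993 − 4 days = Jun 11, 1993.
The canary is promoted: Jun 11, 1993 − 27 days = May 15, 1993.
Staging deployment finishes: May 15, 1993 − 39 days = Apr 6, 1993.
The artifact is published: Apr 6, 1993 − 37 days = Feb 28, 1993.
The CI build completes: Feb 28, 1993 − 20 days = Feb 8, 1993.
The feature branch is merged: Feb 8, 1993 − 14 days = Jan 25, 1993.

1993-01-25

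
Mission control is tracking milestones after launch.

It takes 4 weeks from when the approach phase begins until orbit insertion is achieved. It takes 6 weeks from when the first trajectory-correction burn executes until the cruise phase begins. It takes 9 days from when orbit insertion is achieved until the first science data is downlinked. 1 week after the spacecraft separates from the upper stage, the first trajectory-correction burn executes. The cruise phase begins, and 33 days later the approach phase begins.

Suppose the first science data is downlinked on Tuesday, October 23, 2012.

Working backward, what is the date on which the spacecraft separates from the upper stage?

The first science data is downlinked: Oct 23, 2012.
Orbit insertion is achieved: Oct 23, 2012 − 9 days = Oct 14, 2012.
The approach phase begins: Oct 14, 2012 − 4 weeks = Sep 16, 2012.
The cruise phase begins: Sep 16, 2012 − 33 days = Aug 14, 2012.
The first trajectory-correction burn executes: Aug 14, 2012 − 6 weeks = Jul 3, 2012.
The spacecraft separates from the upper stage: Jul 3, 2012 − 1 week = Jun 26, 2012.

Tuesday, June 26, 2012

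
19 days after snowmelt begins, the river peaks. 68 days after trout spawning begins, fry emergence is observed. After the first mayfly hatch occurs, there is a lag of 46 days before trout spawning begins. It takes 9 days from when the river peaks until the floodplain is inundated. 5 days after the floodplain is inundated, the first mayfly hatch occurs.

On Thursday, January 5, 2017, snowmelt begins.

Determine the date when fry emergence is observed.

Thursday, June 1, 2017

Snowmelt begins: Jan 5, 2017.
The river peaks: Jan 5, 2017 + 19 days = Jan 24, 2017.
The floodplain is inundated: Jan 24, 2017 + 9 days = Feb 2, 2017.
The first mayfly hatch occurs: Feb 2, 2017 + 5 days = Feb 7, 2017.
Trout spawning begins: Feb 7, 2017 + 46 days = Mar 25, 2017.
Fry emergence is observed: Mar 25, 2017 + 68 days = Jun 1, 2017.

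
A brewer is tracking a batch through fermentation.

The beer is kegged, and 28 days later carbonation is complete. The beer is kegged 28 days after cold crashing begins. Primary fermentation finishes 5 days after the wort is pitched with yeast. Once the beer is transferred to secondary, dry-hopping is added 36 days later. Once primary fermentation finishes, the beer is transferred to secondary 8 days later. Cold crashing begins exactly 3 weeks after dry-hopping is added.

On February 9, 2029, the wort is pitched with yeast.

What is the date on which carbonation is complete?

The wort is pitched with yeast: Feb 9, 2029.
Primary fermentation finishes: Feb 9, 2029 + 5 days = Feb 14, 2029.
The beer is transferred to secondary: Feb 14, 2029 + 8 days = Feb 22, 2029.
Dry-hopping is added: Feb 22, 2029 + 36 days = Mar 30, 2029.
Cold crashing begins: Mar 30, 2029 + 3 weeks = Apr 20, 2029.
The beer is kegged: Apr 20, 2029 + 28 days = May 18, 2029.
Carbonation is complete: May 18, 2029 + 28 days = Jun 15, 2029.

June 15, 2029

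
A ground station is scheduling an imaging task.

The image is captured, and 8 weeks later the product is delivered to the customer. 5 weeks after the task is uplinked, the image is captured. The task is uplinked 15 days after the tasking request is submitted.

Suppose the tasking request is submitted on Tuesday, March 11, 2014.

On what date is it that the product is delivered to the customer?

The tasking request is submitted: Mar 11, 2014.
The task is uplinked: Mar 11, 2014 + 15 days = Mar 26, 2014.
The image is captured: Mar 26, 2014 + 5 weeks = Apr 30, 2014.
The product is delivered to the customer: Apr 30, 2014 + 8 weeks = Jun 25, 2014.

Wednesday, June 25, 2014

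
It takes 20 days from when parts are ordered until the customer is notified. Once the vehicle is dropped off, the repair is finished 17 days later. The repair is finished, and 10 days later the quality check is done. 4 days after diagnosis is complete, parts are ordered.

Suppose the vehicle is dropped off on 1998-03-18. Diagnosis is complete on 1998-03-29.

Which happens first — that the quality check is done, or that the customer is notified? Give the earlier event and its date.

The quality check is done — 1998-04-14

The vehicle is dropped off: Mar 18, 1998.
The repair is finished: Mar 18, 1998 + 17 days = Apr 4, 1998.
The quality check is done: Apr 4, 1998 + 10 days = Apr 14, 1998.
Diagnosis is complete: Mar 29, 1998.
Parts are ordered: Mar 29, 1998 + 4 days = Apr 2, 1998.
The customer is notified: Apr 2, 1998 + 20 days = Apr 22, 1998.
Comparing: the quality check is done on Apr 14, 1998 vs the customer is notified on Apr 22, 1998. Earlier: the quality check is done.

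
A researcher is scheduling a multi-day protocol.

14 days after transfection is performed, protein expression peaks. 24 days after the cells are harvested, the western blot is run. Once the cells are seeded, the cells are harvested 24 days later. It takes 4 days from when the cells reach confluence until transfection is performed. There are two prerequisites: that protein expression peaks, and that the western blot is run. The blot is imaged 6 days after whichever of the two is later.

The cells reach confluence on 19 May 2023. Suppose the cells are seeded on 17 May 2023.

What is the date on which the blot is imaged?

10 July 2023

The cells reach confluence: May 19, 2023.
Transfection is performed: May 19, 2023 + 4 days = May 23, 2023.
Protein expression peaks: May 23, 2023 + 14 days = Jun 6, 2023.
The cells are seeded: May 17, 2023.
The cells are harvested: May 17, 2023 + 24 days = Jun 10, 2023.
The western blot is run: Jun 10, 2023 + 24 days = Jul 4, 2023.
Both prerequisites met — protein expression peaks (Jun 6, 2023), the western blot is run (Jul 4, 2023); the later is Jul 4, 2023.
The blot is imaged: Jul 4, 2023 + 6 days = Jul 10, 2023.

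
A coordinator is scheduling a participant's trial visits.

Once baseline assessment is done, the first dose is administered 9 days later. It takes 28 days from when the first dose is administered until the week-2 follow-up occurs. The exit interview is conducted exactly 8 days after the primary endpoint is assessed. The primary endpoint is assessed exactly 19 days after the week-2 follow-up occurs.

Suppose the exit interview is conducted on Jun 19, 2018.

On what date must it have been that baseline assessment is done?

Apr 16, 2018

The exit interview is conducted: Jun 19, 2018.
The primary endpoint is assessed: Jun 19, 2018 − 8 days = Jun 11, 2018.
The week-2 follow-up occurs: Jun 11, 2018 − 19 days = May 23, 2018.
The first dose is administered: May 23, 2018 − 28 days = Apr 25, 2018.
Baseline assessment is done: Apr 25, 2018 − 9 days = Apr 16, 2018.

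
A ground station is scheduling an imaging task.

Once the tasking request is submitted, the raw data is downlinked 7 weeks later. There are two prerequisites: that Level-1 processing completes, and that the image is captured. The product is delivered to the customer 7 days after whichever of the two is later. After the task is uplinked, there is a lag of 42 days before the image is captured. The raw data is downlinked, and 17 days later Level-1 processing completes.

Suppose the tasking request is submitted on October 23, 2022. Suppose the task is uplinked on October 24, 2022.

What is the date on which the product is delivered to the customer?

January 4, 2023

The tasking request is submitted: Oct 23, 2022.
The raw data is downlinked: Oct 23, 2022 + 7 weeks = Dec 11, 2022.
Level-1 processing completes: Dec 11, 2022 + 17 days = Dec 28, 2022.
The task is uplinked: Oct 24, 2022.
The image is captured: Oct 24, 2022 + 42 days = Dec 5, 2022.
Both prerequisites met — Level-1 processing completes (Dec 28, 2022), the image is captured (Dec 5, 2022); the later is Dec 28, 2022.
The product is delivered to the customer: Dec 28, 2022 + 7 days = Jan 4, 2023.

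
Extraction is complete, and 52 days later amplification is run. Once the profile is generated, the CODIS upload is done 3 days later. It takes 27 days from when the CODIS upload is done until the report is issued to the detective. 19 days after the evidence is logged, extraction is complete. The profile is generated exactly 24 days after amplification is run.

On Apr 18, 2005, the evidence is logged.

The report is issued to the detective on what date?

Aug 21, 2005

The evidence is logged: Apr 18, 2005.
Extraction is complete: Apr 18, 2005 + 19 days = May 7, 2005.
Amplification is run: May 7, 2005 + 52 days = Jun 28, 2005.
The profile is generated: Jun 28, 2005 + 24 days = Jul 22, 2005.
The CODIS upload is done: Jul 22, 2005 + 3 days = Jul 25, 2005.
The report is issued to the detective: Jul 25, 2005 + 27 days = Aug 21, 2005.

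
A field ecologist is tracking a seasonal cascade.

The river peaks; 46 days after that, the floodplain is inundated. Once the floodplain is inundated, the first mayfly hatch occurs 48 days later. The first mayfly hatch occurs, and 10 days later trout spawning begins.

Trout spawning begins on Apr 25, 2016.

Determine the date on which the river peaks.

Jan 12, 2016

Trout spawning begins: Apr 25, 2016.
The first mayfly hatch occurs: Apr 25, 2016 − 10 days = Apr 15, 2016.
The floodplain is inundated: Apr 15, 2016 − 48 days = Feb 27, 2016.
The river peaks: Feb 27, 2016 − 46 days = Jan 12, 2016.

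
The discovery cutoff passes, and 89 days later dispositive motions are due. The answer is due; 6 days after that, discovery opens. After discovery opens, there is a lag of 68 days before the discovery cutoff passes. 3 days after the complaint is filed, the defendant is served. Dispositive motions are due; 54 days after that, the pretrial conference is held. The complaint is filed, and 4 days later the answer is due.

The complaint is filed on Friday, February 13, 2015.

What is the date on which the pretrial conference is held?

The complaint is filed: Feb 13, 2015.
The answer is due: Feb 13, 2015 + 4 days = Feb 17, 2015.
Discovery opens: Feb 17, 2015 + 6 days = Feb 23, 2015.
The discovery cutoff passes: Feb 23, 2015 + 68 days = May 2, 2015.
Dispositive motions are due: May 2, 2015 + 89 days = Jul 30, 2015.
The pretrial conference is held: Jul 30, 2015 + 54 days = Sep 22, 2015.

Tuesday, September 22, 2015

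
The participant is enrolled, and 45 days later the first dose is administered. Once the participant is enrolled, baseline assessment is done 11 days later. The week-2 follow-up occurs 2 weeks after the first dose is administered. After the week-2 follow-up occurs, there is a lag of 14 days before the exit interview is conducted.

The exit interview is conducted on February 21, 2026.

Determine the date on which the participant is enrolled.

The exit interview is conducted: Feb 21, 2026.
The week-2 follow-up occurs: Feb 21, 2026 − 14 days = Feb 7, 2026.
The first dose is administered: Feb 7, 2026 − 2 weeks = Jan 24, 2026.
The participant is enrolled: Jan 24, 2026 − 45 days = Dec 10, 2025.

December 10, 2025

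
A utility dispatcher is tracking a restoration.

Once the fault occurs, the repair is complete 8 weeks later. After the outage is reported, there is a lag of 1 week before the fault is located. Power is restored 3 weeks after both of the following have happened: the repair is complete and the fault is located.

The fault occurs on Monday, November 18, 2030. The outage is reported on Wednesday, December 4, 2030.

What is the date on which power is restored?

Monday, February 3, 2031

The fault occurs: Nov 18, 2030.
The repair is complete: Nov 18, 2030 + 8 weeks = Jan 13, 2031.
The outage is reported: Dec 4, 2030.
The fault is located: Dec 4, 2030 + 1 week = Dec 11, 2030.
Both prerequisites met — the repair is complete (Jan 13, 2031), the fault is located (Dec 11, 2030); the later is Jan 13, 2031.
Power is restored: Jan 13, 2031 + 3 weeks = Feb 3, 2031.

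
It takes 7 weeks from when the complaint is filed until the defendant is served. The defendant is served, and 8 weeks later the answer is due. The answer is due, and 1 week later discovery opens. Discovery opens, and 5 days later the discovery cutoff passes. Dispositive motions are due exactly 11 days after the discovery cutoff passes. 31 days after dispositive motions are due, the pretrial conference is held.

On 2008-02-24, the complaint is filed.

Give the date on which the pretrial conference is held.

The complaint is filed: Feb 24, 2008.
The defendant is served: Feb 24, 2008 + 7 weeks = Apr 13, 2008.
The answer is due: Apr 13, 2008 + 8 weeks = Jun 8, 2008.
Discovery opens: Jun 8, 2008 + 1 week = Jun 15, 2008.
The discovery cutoff passes: Jun 15, 2008 + 5 days = Jun 20, 2008.
Dispositive motions are due: Jun 20, 2008 + 11 days = Jul 1, 2008.
The pretrial conference is held: Jul 1, 2008 + 31 days = Aug 1, 2008.

2008-08-01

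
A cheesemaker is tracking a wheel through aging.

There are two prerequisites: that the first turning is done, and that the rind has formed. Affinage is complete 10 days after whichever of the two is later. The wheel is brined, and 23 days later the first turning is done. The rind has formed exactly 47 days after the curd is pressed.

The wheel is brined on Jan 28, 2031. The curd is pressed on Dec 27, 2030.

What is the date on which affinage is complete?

Mar 2, 2031

The wheel is brined: Jan 28, 2031.
The first turning is done: Jan 28, 2031 + 23 days = Feb 20, 2031.
The curd is pressed: Dec 27, 2030.
The rind has formed: Dec 27, 2030 + 47 days = Feb 12, 2031.
Both prerequisites met — the first turning is done (Feb 20, 2031), the rind has formed (Feb 12, 2031); the later is Feb 20, 2031.
Affinage is complete: Feb 20, 2031 + 10 days = Mar 2, 2031.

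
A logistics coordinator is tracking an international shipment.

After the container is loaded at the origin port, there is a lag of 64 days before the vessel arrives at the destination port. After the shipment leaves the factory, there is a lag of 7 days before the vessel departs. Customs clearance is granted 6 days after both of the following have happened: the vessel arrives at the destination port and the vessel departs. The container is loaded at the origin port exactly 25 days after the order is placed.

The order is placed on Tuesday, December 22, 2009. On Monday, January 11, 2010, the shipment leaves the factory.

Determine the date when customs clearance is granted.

The order is placed: Dec 22, 2009.
The container is loaded at the origin port: Dec 22, 2009 + 25 days = Jan 16, 2010.
The vessel arrives at the destination port: Jan 16, 2010 + 64 days = Mar 21, 2010.
The shipment leaves the factory: Jan 11, 2010.
The vessel departs: Jan 11, 2010 + 7 days = Jan 18, 2010.
Both prerequisites met — the vessel arrives at the destination port (Mar 21, 2010), the vessel departs (Jan 18, 2010); the later is Mar 21, 2010.
Customs clearance is granted: Mar 21, 2010 + 6 days = Mar 27, 2010.

Saturday, March 27, 2010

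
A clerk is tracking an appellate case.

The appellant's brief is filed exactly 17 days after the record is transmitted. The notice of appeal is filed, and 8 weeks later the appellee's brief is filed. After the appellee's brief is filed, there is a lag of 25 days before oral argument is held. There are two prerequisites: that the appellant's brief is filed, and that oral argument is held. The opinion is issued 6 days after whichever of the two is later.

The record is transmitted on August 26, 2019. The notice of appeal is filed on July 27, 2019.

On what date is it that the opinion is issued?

October 22, 2019

The record is transmitted: Aug 26, 2019.
The appellant's brief is filed: Aug 26, 2019 + 17 days = Sep 12, 2019.
The notice of appeal is filed: Jul 27, 2019.
The appellee's brief is filed: Jul 27, 2019 + 8 weeks = Sep 21, 2019.
Oral argument is held: Sep 21, 2019 + 25 days = Oct 16, 2019.
Both prerequisites met — the appellant's brief is filed (Sep 12, 2019), oral argument is held (Oct 16, 2019); the later is Oct 16, 2019.
The opinion is issued: Oct 16, 2019 + 6 days = Oct 22, 2019.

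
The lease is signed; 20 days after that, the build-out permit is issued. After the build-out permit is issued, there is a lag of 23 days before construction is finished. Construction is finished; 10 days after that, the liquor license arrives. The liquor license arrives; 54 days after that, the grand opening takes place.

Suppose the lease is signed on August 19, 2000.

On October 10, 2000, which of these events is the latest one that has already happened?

Construction is finished

The lease is signed: Aug 19, 2000.
The build-out permit is issued: Aug 19, 2000 + 20 days = Sep 8, 2000.
Construction is finished: Sep 8, 2000 + 23 days = Oct 1, 2000.
The liquor license arrives: Oct 1, 2000 + 10 days = Oct 11, 2000.
The grand opening takes place: Oct 11, 2000 + 54 days = Dec 4, 2000.
Oct 10, 2000 falls between when construction is finished (Oct 1, 2000) and when the liquor license arrives (Oct 11, 2000).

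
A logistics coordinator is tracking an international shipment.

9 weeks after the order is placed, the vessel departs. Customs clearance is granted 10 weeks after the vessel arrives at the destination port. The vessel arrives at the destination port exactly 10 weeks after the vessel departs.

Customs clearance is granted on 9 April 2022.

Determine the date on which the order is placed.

18 September 2021

Customs clearance is granted: Apr 9, 2022.
The vessel arrives at the destination port: Apr 9, 2022 − 10 weeks = Jan 29, 2022.
The vessel departs: Jan 29, 2022 − 10 weeks = Nov 20, 2021.
The order is placed: Nov 20, 2021 − 9 weeks = Sep 18, 2021.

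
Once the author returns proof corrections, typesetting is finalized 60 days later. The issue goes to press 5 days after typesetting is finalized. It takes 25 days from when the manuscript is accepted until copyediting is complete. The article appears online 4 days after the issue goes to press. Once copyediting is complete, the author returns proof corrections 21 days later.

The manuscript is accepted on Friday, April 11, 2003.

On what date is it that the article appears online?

The manuscript is accepted: Apr 11, 2003.
Copyediting is complete: Apr 11, 2003 + 25 days = May 6, 2003.
The author returns proof corrections: May 6, 2003 + 21 days = May 27, 2003.
Typesetting is finalized: May 27, 2003 + 60 days = Jul 26, 2003.
The issue goes to press: Jul 26, 2003 + 5 days = Jul 31, 2003.
The article appears online: Jul 31, 2003 + 4 days = Aug 4, 2003.

Monday, August 4, 2003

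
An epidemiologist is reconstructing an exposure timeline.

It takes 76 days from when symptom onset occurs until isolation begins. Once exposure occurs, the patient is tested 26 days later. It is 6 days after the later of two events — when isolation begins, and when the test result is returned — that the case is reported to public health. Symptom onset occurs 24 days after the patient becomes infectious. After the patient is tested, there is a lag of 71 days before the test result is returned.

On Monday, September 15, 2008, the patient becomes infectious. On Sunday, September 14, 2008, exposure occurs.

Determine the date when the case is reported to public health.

Tuesday, December 30, 2008

The patient becomes infectious: Sep 15, 2008.
Symptom onset occurs: Sep 15, 2008 + 24 days = Oct 9, 2008.
Isolation begins: Oct 9, 2008 + 76 days = Dec 24, 2008.
Exposure occurs: Sep 14, 2008.
The patient is tested: Sep 14, 2008 + 26 days = Oct 10, 2008.
The test result is returned: Oct 10, 2008 + 71 days = Dec 20, 2008.
Both prerequisites met — isolation begins (Dec 24, 2008), the test result is returned (Dec 20, 2008); the later is Dec 24, 2008.
The case is reported to public health: Dec 24, 2008 + 6 days = Dec 30, 2008.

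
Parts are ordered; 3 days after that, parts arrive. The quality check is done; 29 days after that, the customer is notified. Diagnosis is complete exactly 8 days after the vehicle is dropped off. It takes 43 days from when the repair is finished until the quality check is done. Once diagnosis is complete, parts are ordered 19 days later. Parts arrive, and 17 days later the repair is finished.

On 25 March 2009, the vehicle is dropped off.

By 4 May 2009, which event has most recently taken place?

The vehicle is dropped off: Mar 25, 2009.
Diagnosis is complete: Mar 25, 2009 + 8 days = Apr 2, 2009.
Parts are ordered: Apr 2, 2009 + 19 days = Apr 21, 2009.
Parts arrive: Apr 21, 2009 + 3 days = Apr 24, 2009.
The repair is finished: Apr 24, 2009 + 17 days = May 11, 2009.
The quality check is done: May 11, 2009 + 43 days = Jun 23, 2009.
The customer is notified: Jun 23, 2009 + 29 days = Jul 22, 2009.
May 4, 2009 falls between when parts arrive (Apr 24, 2009) and when the repair is finished (May 11, 2009).

Parts arrive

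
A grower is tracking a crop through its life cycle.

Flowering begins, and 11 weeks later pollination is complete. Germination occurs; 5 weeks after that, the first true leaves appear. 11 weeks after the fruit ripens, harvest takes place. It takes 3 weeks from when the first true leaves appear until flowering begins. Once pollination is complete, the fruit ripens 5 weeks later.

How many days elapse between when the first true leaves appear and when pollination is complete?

98 days

Causal path: the first true leaves appear → flowering begins → pollination is complete.
Total delay along the path: 3 + 11 weeks = 14 weeks = 98 days.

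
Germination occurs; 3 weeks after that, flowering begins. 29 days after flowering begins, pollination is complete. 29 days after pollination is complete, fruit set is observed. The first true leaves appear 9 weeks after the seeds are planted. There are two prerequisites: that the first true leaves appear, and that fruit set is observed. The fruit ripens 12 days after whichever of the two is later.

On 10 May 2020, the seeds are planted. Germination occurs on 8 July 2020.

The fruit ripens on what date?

The seeds are planted: May 10, 2020.
The first true leaves appear: May 10, 2020 + 9 weeks = Jul 12, 2020.
Germination occurs: Jul 8, 2020.
Flowering begins: Jul 8, 2020 + 3 weeks = Jul 29, 2020.
Pollination is complete: Jul 29, 2020 + 29 days = Aug 27, 2020.
Fruit set is observed: Aug 27, 2020 + 29 days = Sep 25, 2020.
Both prerequisites met — the first true leaves appear (Jul 12, 2020), fruit set is observed (Sep 25, 2020); the later is Sep 25, 2020.
The fruit ripens: Sep 25, 2020 + 12 days = Oct 7, 2020.

7 October 2020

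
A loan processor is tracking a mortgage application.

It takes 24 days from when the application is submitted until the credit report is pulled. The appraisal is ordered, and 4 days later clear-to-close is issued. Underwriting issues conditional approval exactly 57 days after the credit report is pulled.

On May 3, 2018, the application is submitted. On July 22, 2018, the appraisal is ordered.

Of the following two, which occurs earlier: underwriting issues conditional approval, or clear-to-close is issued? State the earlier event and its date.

The application is submitted: May 3, 2018.
The credit report is pulled: May 3, 2018 + 24 days = May 27, 2018.
Underwriting issues conditional approval: May 27, 2018 + 57 days = Jul 23, 2018.
The appraisal is ordered: Jul 22, 2018.
Clear-to-close is issued: Jul 22, 2018 + 4 days = Jul 26, 2018.
Comparing: underwriting issues conditional approval on Jul 23, 2018 vs clear-to-close is issued on Jul 26, 2018. Earlier: underwriting issues conditional approval.

Underwriting issues conditional approval — July 23, 2018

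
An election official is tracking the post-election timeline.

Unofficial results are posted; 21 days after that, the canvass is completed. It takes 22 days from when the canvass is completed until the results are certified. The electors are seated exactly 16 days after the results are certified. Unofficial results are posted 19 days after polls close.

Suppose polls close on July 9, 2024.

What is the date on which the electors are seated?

Polls close: Jul 9, 2024.
Unofficial results are posted: Jul 9, 2024 + 19 days = Jul 28, 2024.
The canvass is completed: Jul 28, 2024 + 21 days = Aug 18, 2024.
The results are certified: Aug 18, 2024 + 22 days = Sep 9, 2024.
The electors are seated: Sep 9, 2024 + 16 days = Sep 25, 2024.

September 25, 2024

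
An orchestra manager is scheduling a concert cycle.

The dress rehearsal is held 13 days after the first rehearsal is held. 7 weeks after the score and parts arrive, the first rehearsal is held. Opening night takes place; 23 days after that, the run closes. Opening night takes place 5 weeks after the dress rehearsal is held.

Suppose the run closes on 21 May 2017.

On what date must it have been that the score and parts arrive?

The run closes: May 21, 2017.
Opening night takes place: May 21, 2017 − 23 days = Apr 28, 2017.
The dress rehearsal is held: Apr 28, 2017 − 5 weeks = Mar 24, 2017.
The first rehearsal is held: Mar 24, 2017 − 13 days = Mar 11, 2017.
The score and parts arrive: Mar 11, 2017 − 7 weeks = Jan 21, 2017.

21 January 2017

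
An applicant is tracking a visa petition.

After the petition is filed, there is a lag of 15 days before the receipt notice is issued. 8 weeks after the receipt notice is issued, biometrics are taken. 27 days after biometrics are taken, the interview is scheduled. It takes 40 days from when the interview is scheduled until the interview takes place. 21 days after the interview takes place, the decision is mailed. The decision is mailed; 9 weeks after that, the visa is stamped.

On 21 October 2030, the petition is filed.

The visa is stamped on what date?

The petition is filed: Oct 21, 2030.
The receipt notice is issued: Oct 21, 2030 + 15 days = Nov 5, 2030.
Biometrics are taken: Nov 5, 2030 + 8 weeks = Dec 31, 2030.
The interview is scheduled: Dec 31, 2030 + 27 days = Jan 27, 2031.
The interview takes place: Jan 27, 2031 + 40 days = Mar 8, 2031.
The decision is mailed: Mar 8, 2031 + 21 days = Mar 29, 2031.
The visa is stamped: Mar 29, 2031 + 9 weeks = May 31, 2031.

31 May 2031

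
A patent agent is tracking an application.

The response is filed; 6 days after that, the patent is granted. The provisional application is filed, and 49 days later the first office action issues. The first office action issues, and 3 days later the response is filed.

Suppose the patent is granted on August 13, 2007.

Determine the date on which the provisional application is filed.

The patent is granted: Aug 13, 2007.
The response is filed: Aug 13, 2007 − 6 days = Aug 7, 2007.
The first office action issues: Aug 7, 2007 − 3 days = Aug 4, 2007.
The provisional application is filed: Aug 4, 2007 − 49 days = Jun 16, 2007.

June 16, 2007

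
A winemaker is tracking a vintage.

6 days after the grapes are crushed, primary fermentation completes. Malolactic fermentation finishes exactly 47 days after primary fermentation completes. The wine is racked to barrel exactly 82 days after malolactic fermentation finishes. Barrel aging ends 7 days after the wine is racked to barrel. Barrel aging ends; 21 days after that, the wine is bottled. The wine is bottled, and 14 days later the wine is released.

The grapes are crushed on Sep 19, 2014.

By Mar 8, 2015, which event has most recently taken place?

The grapes are crushed: Sep 19, 2014.
Primary fermentation completes: Sep 19, 2014 + 6 days = Sep 25, 2014.
Malolactic fermentation finishes: Sep 25, 2014 + 47 days = Nov 11, 2014.
The wine is racked to barrel: Nov 11, 2014 + 82 days = Feb 1, 2015.
Barrel aging ends: Feb 1, 2015 + 7 days = Feb 8, 2015.
The wine is bottled: Feb 8, 2015 + 21 days = Mar 1, 2015.
The wine is released: Mar 1, 2015 + 14 days = Mar 15, 2015.
Mar 8, 2015 falls between when the wine is bottled (Mar 1, 2015) and when the wine is released (Mar 15, 2015).

The wine is bottled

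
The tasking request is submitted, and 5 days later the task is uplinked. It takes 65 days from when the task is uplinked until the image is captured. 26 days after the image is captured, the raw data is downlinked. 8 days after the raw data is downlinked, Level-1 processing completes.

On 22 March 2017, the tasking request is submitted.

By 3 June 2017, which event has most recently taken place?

The image is captured

The tasking request is submitted: Mar 22, 2017.
The task is uplinked: Mar 22, 2017 + 5 days = Mar 27, 2017.
The image is captured: Mar 27, 2017 + 65 days = May 31, 2017.
The raw data is downlinked: May 31, 2017 + 26 days = Jun 26, 2017.
Level-1 processing completes: Jun 26, 2017 + 8 days = Jul 4, 2017.
Jun 3, 2017 falls between when the image is captured (May 31, 2017) and when the raw data is downlinked (Jun 26, 2017).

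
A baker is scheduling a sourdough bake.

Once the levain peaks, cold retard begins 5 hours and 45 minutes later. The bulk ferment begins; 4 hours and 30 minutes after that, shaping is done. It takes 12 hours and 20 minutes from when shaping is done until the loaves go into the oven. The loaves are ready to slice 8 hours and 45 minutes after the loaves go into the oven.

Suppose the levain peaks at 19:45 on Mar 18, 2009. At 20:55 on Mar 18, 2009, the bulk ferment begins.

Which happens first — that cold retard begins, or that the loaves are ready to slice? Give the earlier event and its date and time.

The levain peaks: 19:45 Mar 18, 2009.
Cold retard begins: 19:45 Mar 18, 2009 + 5h45m = 01:30 Mar 19, 2009.
The bulk ferment begins: 20:55 Mar 18, 2009.
Shaping is done: 20:55 Mar 18, 2009 + 4h30m = 01:25 Mar 19, 2009.
The loaves go into the oven: 01:25 Mar 19, 2009 + 12h20m = 13:45 Mar 19, 2009.
The loaves are ready to slice: 13:45 Mar 19, 2009 + 8h45m = 22:30 Mar 19, 2009.
Comparing: cold retard begins at 01:30 Mar 19, 2009 vs the loaves are ready to slice at 22:30 Mar 19, 2009. Earlier: cold retard begins.

Cold retard begins — 01:30 on Mar 19, 2009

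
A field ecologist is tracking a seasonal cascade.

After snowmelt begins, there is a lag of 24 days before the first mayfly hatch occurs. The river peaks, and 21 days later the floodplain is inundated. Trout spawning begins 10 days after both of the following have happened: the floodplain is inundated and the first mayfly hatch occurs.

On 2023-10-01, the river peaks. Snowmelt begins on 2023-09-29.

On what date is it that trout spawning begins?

The river peaks: Oct 1, 2023.
The floodplain is inundated: Oct 1, 2023 + 21 days = Oct 22, 2023.
Snowmelt begins: Sep 29, 2023.
The first mayfly hatch occurs: Sep 29, 2023 + 24 days = Oct 23, 2023.
Both prerequisites met — the floodplain is inundated (Oct 22, 2023), the first mayfly hatch occurs (Oct 23, 2023); the later is Oct 23, 2023.
Trout spawning begins: Oct 23, 2023 + 10 days = Nov 2, 2023.

2023-11-02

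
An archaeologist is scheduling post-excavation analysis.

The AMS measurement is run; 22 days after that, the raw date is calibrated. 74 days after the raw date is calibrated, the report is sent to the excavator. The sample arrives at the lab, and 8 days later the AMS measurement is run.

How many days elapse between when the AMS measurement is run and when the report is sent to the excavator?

Causal path: the AMS measurement is run → the raw date is calibrated → the report is sent to the excavator.
Total delay along the path: 22 + 74 = 96 days.

96 days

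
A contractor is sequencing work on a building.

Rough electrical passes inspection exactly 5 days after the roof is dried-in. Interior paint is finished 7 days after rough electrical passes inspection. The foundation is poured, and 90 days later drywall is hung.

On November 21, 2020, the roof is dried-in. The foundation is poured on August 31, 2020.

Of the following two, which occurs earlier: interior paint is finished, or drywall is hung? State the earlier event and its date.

The roof is dried-in: Nov 21, 2020.
Rough electrical passes inspection: Nov 21, 2020 + 5 days = Nov 26, 2020.
Interior paint is finished: Nov 26, 2020 + 7 days = Dec 3, 2020.
The foundation is poured: Aug 31, 2020.
Drywall is hung: Aug 31, 2020 + 90 days = Nov 29, 2020.
Comparing: interior paint is finished on Dec 3, 2020 vs drywall is hung on Nov 29, 2020. Earlier: drywall is hung.

Drywall is hung — November 29, 2020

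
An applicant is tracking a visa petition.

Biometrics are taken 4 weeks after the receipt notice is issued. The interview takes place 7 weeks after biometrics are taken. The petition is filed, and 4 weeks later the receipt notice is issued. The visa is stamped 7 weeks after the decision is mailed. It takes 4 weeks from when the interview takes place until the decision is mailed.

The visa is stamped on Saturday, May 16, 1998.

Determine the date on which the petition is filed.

The visa is stamped: May 16, 1998.
The decision is mailed: May 16, 1998 − 7 weeks = Mar 28, 1998.
The interview takes place: Mar 28, 1998 − 4 weeks = Feb 28, 1998.
Biometrics are taken: Feb 28, 1998 − 7 weeks = Jan 10, 1998.
The receipt notice is issued: Jan 10, 1998 − 4 weeks = Dec 13, 1997.
The petition is filed: Dec 13, 1997 − 4 weeks = Nov 15, 1997.

Saturday, November 15, 1997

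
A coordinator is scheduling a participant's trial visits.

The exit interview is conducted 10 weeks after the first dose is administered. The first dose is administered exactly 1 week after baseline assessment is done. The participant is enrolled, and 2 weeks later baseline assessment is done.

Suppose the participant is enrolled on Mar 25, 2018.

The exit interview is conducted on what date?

The participant is enrolled: Mar 25, 2018.
Baseline assessment is done: Mar 25, 2018 + 2 weeks = Apr 8, 2018.
The first dose is administered: Apr 8, 2018 + 1 week = Apr 15, 2018.
The exit interview is conducted: Apr 15, 2018 + 10 weeks = Jun 24, 2018.

Jun 24, 2018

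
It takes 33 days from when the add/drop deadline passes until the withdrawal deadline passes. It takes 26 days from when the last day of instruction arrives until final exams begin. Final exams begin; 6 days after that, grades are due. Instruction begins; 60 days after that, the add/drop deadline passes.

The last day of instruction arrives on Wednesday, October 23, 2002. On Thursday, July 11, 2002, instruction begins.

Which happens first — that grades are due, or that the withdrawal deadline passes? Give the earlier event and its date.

The last day of instruction arrives: Oct 23, 2002.
Final exams begin: Oct 23, 2002 + 26 days = Nov 18, 2002.
Grades are due: Nov 18, 2002 + 6 days = Nov 24, 2002.
Instruction begins: Jul 11, 2002.
The add/drop deadline passes: Jul 11, 2002 + 60 days = Sep 9, 2002.
The withdrawal deadline passes: Sep 9, 2002 + 33 days = Oct 12, 2002.
Comparing: grades are due on Nov 24, 2002 vs the withdrawal deadline passes on Oct 12, 2002. Earlier: the withdrawal deadline passes.

The withdrawal deadline passes — Saturday, October 12, 2002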